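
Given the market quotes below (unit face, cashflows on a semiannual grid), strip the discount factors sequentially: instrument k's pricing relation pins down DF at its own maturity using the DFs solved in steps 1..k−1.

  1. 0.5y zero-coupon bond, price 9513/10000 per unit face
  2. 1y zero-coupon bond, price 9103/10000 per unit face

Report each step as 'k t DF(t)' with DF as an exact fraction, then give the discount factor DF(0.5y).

step 1 [0.5y] zero: DF = P = 9513/10000 ≈ 0.951300
step 2 [1y] zero: DF = P = 9103/10000 ≈ 0.910300

1 1/2 9513/10000
2 1 9103/10000
DF(0.5y) = 9513/10000 ≈ 0.951300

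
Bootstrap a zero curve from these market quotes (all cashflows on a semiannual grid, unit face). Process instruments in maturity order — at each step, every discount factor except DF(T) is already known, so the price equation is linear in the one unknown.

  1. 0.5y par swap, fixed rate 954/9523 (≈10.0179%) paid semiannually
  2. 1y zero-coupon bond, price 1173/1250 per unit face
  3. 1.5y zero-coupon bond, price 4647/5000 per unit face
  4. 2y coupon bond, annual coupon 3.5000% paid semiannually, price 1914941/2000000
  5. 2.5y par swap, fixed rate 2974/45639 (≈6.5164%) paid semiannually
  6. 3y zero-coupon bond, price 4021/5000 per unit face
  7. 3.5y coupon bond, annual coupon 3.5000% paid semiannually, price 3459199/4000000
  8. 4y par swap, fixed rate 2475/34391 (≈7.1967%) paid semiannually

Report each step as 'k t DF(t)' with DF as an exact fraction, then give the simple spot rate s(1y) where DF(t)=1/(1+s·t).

step 1 [0.5y] swap r/2=477/9523: DF=(1 − 477/9523·(0))/(1+477/9523) = 9523/10000 ≈ 0.952300
step 2 [1y] zero: DF = P = 1173/1250 ≈ 0.938400
step 3 [1.5y] zero: DF = P = 4647/5000 ≈ 0.929400
step 4 [2y] bond c/2=7/400: DF=(1914941/2000000 − 7/400·(0.952300+0.938400+0.929400))/(1+7/400) = 357/400 ≈ 0.892500
step 5 [2.5y] swap r/2=1487/45639: DF=(1 − 1487/45639·(0.952300+0.938400+0.929400+0.892500))/(1+1487/45639) = 8513/10000 ≈ 0.851300
step 6 [3y] zero: DF = P = 4021/5000 ≈ 0.804200
step 7 [3.5y] bond c/2=7/400: DF=(3459199/4000000 − 7/400·(0.952300+0.938400+0.929400+0.892500+0.851300+0.804200))/(1+7/400) = 947/1250 ≈ 0.757600
step 8 [4y] swap r/2=2475/68782: DF=(1 − 2475/68782·(0.952300+0.938400+0.929400+0.892500+0.851300+0.804200+0.757600))/(1+2475/68782) = 301/400 ≈ 0.752500

1 1/2 9523/10000
2 1 1173/1250
3 3/2 4647/5000
4 2 357/400
5 5/2 8513/10000
6 3 4021/5000
7 7/2 947/1250
8 4 301/400
s(1y) = (1/(1173/1250) − 1)/(1) = 77/1173 ≈ 6.5644%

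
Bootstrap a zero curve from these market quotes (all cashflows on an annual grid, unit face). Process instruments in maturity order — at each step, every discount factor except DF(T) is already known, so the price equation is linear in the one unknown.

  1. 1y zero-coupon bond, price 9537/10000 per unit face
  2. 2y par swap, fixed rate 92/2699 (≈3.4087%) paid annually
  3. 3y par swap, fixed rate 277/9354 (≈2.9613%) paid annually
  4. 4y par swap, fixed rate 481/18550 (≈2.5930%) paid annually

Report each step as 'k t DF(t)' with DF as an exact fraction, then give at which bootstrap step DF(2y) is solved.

1 1 9537/10000
2 2 2339/2500
3 3 9169/10000
4 4 4519/5000
DF(2y) is solved at step 2

step 1 [1y] zero: DF = P = 9537/10000 ≈ 0.953700
step 2 [2y] swap r/1=92/2699: DF=(1 − 92/2699·(0.953700))/(1+92/2699) = 2339/2500 ≈ 0.935600
step 3 [3y] swap r/1=277/9354: DF=(1 − 277/9354·(0.953700+0.935600))/(1+277/9354) = 9169/10000 ≈ 0.916900
step 4 [4y] swap r/1=481/18550: DF=(1 − 481/18550·(0.953700+0.935600+0.916900))/(1+481/18550) = 4519/5000 ≈ 0.903800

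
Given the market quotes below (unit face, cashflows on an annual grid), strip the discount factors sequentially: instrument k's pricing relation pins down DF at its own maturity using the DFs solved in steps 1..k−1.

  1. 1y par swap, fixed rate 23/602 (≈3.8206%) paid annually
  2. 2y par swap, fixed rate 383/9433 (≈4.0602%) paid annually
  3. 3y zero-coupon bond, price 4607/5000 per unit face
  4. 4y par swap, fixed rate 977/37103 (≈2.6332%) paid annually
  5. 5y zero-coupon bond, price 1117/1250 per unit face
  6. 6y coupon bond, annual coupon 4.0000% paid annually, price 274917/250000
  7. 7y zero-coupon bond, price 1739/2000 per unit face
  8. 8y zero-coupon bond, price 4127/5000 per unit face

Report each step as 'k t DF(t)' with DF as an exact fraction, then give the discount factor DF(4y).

1 1 602/625
2 2 4617/5000
3 3 4607/5000
4 4 9023/10000
5 5 1117/1250
6 6 8803/10000
7 7 1739/2000
8 8 4127/5000
DF(4y) = 9023/10000 ≈ 0.902300

step 1 [1y] swap r/1=23/602: DF=(1 − 23/602·(0))/(1+23/602) = 602/625 ≈ 0.963200
step 2 [2y] swap r/1=383/9433: DF=(1 − 383/9433·(0.963200))/(1+383/9433) = 4617/5000 ≈ 0.923400
step 3 [3y] zero: DF = P = 4607/5000 ≈ 0.921400
step 4 [4y] swap r/1=977/37103: DF=(1 − 977/37103·(0.963200+0.923400+0.921400))/(1+977/37103) = 9023/10000 ≈ 0.902300
step 5 [5y] zero: DF = P = 1117/1250 ≈ 0.893600
step 6 [6y] bond c/1=1/25: DF=(274917/250000 − 1/25·(0.963200+0.923400+0.921400+0.902300+0.893600))/(1+1/25) = 8803/10000 ≈ 0.880300
step 7 [7y] zero: DF = P = 1739/2000 ≈ 0.869500
step 8 [8y] zero: DF = P = 4127/5000 ≈ 0.825400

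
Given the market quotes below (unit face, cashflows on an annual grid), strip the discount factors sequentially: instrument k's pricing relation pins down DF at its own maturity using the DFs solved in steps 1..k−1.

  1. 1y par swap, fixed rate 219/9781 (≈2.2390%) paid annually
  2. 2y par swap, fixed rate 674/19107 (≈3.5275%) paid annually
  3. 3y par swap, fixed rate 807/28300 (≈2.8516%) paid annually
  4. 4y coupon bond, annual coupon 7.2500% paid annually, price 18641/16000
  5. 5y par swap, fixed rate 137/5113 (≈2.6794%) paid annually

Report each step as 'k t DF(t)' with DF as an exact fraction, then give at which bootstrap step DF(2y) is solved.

step 1 [1y] swap r/1=219/9781: DF=(1 − 219/9781·(0))/(1+219/9781) = 9781/10000 ≈ 0.978100
step 2 [2y] swap r/1=674/19107: DF=(1 − 674/19107·(0.978100))/(1+674/19107) = 4663/5000 ≈ 0.932600
step 3 [3y] swap r/1=807/28300: DF=(1 − 807/28300·(0.978100+0.932600))/(1+807/28300) = 9193/10000 ≈ 0.919300
step 4 [4y] bond c/1=29/400: DF=(18641/16000 − 29/400·(0.978100+0.932600+0.919300))/(1+29/400) = 179/200 ≈ 0.895000
step 5 [5y] swap r/1=137/5113: DF=(1 − 137/5113·(0.978100+0.932600+0.919300+0.895000))/(1+137/5113) = 8767/10000 ≈ 0.876700

1 1 9781/10000
2 2 4663/5000
3 3 9193/10000
4 4 179/200
5 5 8767/10000
DF(2y) is solved at step 2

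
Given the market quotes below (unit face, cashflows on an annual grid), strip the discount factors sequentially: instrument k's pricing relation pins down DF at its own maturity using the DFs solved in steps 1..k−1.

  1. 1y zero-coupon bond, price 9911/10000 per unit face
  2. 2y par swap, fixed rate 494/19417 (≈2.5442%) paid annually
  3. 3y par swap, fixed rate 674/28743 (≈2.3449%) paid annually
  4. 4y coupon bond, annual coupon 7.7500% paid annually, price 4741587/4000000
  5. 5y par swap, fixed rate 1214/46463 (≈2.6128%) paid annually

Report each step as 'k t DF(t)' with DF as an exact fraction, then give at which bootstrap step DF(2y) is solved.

1 1 9911/10000
2 2 4753/5000
3 3 4663/5000
4 4 4467/5000
5 5 4393/5000
DF(2y) is solved at step 2

step 1 [1y] zero: DF = P = 9911/10000 ≈ 0.991100
step 2 [2y] swap r/1=494/19417: DF=(1 − 494/19417·(0.991100))/(1+494/19417) = 4753/5000 ≈ 0.950600
step 3 [3y] swap r/1=674/28743: DF=(1 − 674/28743·(0.991100+0.950600))/(1+674/28743) = 4663/5000 ≈ 0.932600
step 4 [4y] bond c/1=31/400: DF=(4741587/4000000 − 31/400·(0.991100+0.950600+0.932600))/(1+31/400) = 4467/5000 ≈ 0.893400
step 5 [5y] swap r/1=1214/46463: DF=(1 − 1214/46463·(0.991100+0.950600+0.932600+0.893400))/(1+1214/46463) = 4393/5000 ≈ 0.878600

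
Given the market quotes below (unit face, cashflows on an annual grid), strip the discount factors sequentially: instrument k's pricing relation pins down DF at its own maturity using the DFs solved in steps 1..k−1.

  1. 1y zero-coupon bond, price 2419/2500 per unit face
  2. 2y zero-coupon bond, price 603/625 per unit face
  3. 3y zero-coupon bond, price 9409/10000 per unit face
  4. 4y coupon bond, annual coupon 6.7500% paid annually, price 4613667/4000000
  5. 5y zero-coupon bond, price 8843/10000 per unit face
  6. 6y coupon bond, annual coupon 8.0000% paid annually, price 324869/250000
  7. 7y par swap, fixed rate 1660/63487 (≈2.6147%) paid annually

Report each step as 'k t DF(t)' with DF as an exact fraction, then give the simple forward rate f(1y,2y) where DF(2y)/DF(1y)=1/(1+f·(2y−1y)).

1 1 2419/2500
2 2 603/625
3 3 9409/10000
4 4 2247/2500
5 5 8843/10000
6 6 8583/10000
7 7 417/500
f(1y,2y) = ((2419/2500)/(603/625) − 1)/(1) = 7/2412 ≈ 0.2902%

step 1 [1y] zero: DF = P = 2419/2500 ≈ 0.967600
step 2 [2y] zero: DF = P = 603/625 ≈ 0.964800
step 3 [3y] zero: DF = P = 9409/10000 ≈ 0.940900
step 4 [4y] bond c/1=27/400: DF=(4613667/4000000 − 27/400·(0.967600+0.964800+0.940900))/(1+27/400) = 2247/2500 ≈ 0.898800
step 5 [5y] zero: DF = P = 8843/10000 ≈ 0.884300
step 6 [6y] bond c/1=2/25: DF=(324869/250000 − 2/25·(0.967600+0.964800+0.940900+0.898800+0.884300))/(1+2/25) = 8583/10000 ≈ 0.858300
step 7 [7y] swap r/1=1660/63487: DF=(1 − 1660/63487·(0.967600+0.964800+0.940900+0.898800+0.884300+0.858300))/(1+1660/63487) = 417/500 ≈ 0.834000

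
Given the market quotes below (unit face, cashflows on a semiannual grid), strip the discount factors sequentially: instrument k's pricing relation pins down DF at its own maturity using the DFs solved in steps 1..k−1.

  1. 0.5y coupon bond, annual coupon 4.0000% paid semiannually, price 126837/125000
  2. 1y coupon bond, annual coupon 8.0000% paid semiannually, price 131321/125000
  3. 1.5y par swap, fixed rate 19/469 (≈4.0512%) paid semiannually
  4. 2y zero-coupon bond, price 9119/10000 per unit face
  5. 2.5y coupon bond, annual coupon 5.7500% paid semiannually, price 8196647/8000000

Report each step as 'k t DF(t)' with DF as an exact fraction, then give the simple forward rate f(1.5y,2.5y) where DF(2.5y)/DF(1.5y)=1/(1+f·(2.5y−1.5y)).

1 1/2 2487/2500
2 1 9719/10000
3 3/2 9411/10000
4 2 9119/10000
5 5/2 2223/2500
f(1.5y,2.5y) = ((9411/10000)/(2223/2500) − 1)/(1) = 173/2964 ≈ 5.8367%

step 1 [0.5y] bond c/2=1/50: DF=(126837/125000 − 1/50·(0))/(1+1/50) = 2487/2500 ≈ 0.994800
step 2 [1y] bond c/2=1/25: DF=(131321/125000 − 1/25·(0.994800))/(1+1/25) = 9719/10000 ≈ 0.971900
step 3 [1.5y] swap r/2=19/938: DF=(1 − 19/938·(0.994800+0.971900))/(1+19/938) = 9411/10000 ≈ 0.941100
step 4 [2y] zero: DF = P = 9119/10000 ≈ 0.911900
step 5 [2.5y] bond c/2=23/800: DF=(8196647/8000000 − 23/800·(0.994800+0.971900+0.941100+0.911900))/(1+23/800) = 2223/2500 ≈ 0.889200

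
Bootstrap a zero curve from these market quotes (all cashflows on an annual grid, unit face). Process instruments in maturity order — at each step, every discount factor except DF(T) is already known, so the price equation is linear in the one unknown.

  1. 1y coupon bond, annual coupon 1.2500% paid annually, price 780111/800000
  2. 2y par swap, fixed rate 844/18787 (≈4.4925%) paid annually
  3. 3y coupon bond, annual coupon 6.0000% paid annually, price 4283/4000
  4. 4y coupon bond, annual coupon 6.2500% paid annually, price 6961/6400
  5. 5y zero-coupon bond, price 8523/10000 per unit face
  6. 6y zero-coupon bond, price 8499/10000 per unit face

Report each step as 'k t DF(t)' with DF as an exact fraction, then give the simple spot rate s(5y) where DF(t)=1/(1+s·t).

step 1 [1y] bond c/1=1/80: DF=(780111/800000 − 1/80·(0))/(1+1/80) = 9631/10000 ≈ 0.963100
step 2 [2y] swap r/1=844/18787: DF=(1 − 844/18787·(0.963100))/(1+844/18787) = 2289/2500 ≈ 0.915600
step 3 [3y] bond c/1=3/50: DF=(4283/4000 − 3/50·(0.963100+0.915600))/(1+3/50) = 4519/5000 ≈ 0.903800
step 4 [4y] bond c/1=1/16: DF=(6961/6400 − 1/16·(0.963100+0.915600+0.903800))/(1+1/16) = 43/50 ≈ 0.860000
step 5 [5y] zero: DF = P = 8523/10000 ≈ 0.852300
step 6 [6y] zero: DF = P = 8499/10000 ≈ 0.849900

1 1 9631/10000
2 2 2289/2500
3 3 4519/5000
4 4 43/50
5 5 8523/10000
6 6 8499/10000
s(5y) = (1/(8523/10000) − 1)/(5) = 1477/42615 ≈ 3.4659%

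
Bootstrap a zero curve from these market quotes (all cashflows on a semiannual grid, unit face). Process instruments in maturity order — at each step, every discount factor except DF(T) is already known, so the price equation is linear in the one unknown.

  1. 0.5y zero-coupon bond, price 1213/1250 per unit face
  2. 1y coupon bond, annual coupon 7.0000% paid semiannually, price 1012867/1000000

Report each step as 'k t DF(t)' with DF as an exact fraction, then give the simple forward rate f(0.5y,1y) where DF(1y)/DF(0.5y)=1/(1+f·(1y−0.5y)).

1 1/2 1213/1250
2 1 4729/5000
f(0.5y,1y) = ((1213/1250)/(4729/5000) − 1)/(1/2) = 246/4729 ≈ 5.2019%

step 1 [0.5y] zero: DF = P = 1213/1250 ≈ 0.970400
step 2 [1y] bond c/2=7/200: DF=(1012867/1000000 − 7/200·(0.970400))/(1+7/200) = 4729/5000 ≈ 0.945800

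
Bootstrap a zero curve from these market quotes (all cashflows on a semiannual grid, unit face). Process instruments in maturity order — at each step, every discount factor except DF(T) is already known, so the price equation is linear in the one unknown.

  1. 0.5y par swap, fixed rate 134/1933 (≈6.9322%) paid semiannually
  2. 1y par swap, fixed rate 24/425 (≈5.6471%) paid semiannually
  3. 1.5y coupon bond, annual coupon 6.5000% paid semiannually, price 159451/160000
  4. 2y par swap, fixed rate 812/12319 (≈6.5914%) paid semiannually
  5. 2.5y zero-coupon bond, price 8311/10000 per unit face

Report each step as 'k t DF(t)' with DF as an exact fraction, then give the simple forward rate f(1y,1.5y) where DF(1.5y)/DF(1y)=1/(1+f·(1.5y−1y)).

step 1 [0.5y] swap r/2=67/1933: DF=(1 − 67/1933·(0))/(1+67/1933) = 1933/2000 ≈ 0.966500
step 2 [1y] swap r/2=12/425: DF=(1 − 12/425·(0.966500))/(1+12/425) = 473/500 ≈ 0.946000
step 3 [1.5y] bond c/2=13/400: DF=(159451/160000 − 13/400·(0.966500+0.946000))/(1+13/400) = 181/200 ≈ 0.905000
step 4 [2y] swap r/2=406/12319: DF=(1 − 406/12319·(0.966500+0.946000+0.905000))/(1+406/12319) = 4391/5000 ≈ 0.878200
step 5 [2.5y] zero: DF = P = 8311/10000 ≈ 0.831100

1 1/2 1933/2000
2 1 473/500
3 3/2 181/200
4 2 4391/5000
5 5/2 8311/10000
f(1y,1.5y) = ((473/500)/(181/200) − 1)/(1/2) = 82/905 ≈ 9.0608%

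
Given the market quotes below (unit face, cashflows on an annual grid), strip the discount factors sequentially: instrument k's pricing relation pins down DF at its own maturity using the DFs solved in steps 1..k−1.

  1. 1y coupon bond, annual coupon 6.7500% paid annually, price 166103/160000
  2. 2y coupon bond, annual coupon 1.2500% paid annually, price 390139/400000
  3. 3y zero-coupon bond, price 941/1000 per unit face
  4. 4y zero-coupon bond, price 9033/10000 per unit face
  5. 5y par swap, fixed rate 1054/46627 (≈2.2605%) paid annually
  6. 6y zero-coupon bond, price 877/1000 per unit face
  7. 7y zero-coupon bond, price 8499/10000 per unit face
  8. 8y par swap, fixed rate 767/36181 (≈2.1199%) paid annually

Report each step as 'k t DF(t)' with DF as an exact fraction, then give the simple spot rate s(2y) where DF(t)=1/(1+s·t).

1 1 389/400
2 2 9513/10000
3 3 941/1000
4 4 9033/10000
5 5 4473/5000
6 6 877/1000
7 7 8499/10000
8 8 4233/5000
s(2y) = (1/(9513/10000) − 1)/(2) = 487/19026 ≈ 2.5597%

step 1 [1y] bond c/1=27/400: DF=(166103/160000 − 27/400·(0))/(1+27/400) = 389/400 ≈ 0.972500
step 2 [2y] bond c/1=1/80: DF=(390139/400000 − 1/80·(0.972500))/(1+1/80) = 9513/10000 ≈ 0.951300
step 3 [3y] zero: DF = P = 941/1000 ≈ 0.941000
step 4 [4y] zero: DF = P = 9033/10000 ≈ 0.903300
step 5 [5y] swap r/1=1054/46627: DF=(1 − 1054/46627·(0.972500+0.951300+0.941000+0.903300))/(1+1054/46627) = 4473/5000 ≈ 0.894600
step 6 [6y] zero: DF = P = 877/1000 ≈ 0.877000
step 7 [7y] zero: DF = P = 8499/10000 ≈ 0.849900
step 8 [8y] swap r/1=767/36181: DF=(1 − 767/36181·(0.972500+0.951300+0.941000+0.903300+0.894600+0.877000+0.849900))/(1+767/36181) = 4233/5000 ≈ 0.846600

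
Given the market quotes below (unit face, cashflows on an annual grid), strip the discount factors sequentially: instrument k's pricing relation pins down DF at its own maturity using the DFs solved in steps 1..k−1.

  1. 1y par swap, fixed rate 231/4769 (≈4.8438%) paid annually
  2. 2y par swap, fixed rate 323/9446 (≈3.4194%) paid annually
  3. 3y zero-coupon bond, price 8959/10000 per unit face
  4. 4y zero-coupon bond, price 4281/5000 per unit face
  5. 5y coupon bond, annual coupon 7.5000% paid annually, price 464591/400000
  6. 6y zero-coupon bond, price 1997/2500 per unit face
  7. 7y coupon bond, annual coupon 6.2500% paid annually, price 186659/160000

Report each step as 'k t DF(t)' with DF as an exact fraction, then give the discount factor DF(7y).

step 1 [1y] swap r/1=231/4769: DF=(1 − 231/4769·(0))/(1+231/4769) = 4769/5000 ≈ 0.953800
step 2 [2y] swap r/1=323/9446: DF=(1 − 323/9446·(0.953800))/(1+323/9446) = 4677/5000 ≈ 0.935400
step 3 [3y] zero: DF = P = 8959/10000 ≈ 0.895900
step 4 [4y] zero: DF = P = 4281/5000 ≈ 0.856200
step 5 [5y] bond c/1=3/40: DF=(464591/400000 − 3/40·(0.953800+0.935400+0.895900+0.856200))/(1+3/40) = 1033/1250 ≈ 0.826400
step 6 [6y] zero: DF = P = 1997/2500 ≈ 0.798800
step 7 [7y] bond c/1=1/16: DF=(186659/160000 − 1/16·(0.953800+0.935400+0.895900+0.856200+0.826400+0.798800))/(1+1/16) = 3941/5000 ≈ 0.788200

1 1 4769/5000
2 2 4677/5000
3 3 8959/10000
4 4 4281/5000
5 5 1033/1250
6 6 1997/2500
7 7 3941/5000
DF(7y) = 3941/5000 ≈ 0.788200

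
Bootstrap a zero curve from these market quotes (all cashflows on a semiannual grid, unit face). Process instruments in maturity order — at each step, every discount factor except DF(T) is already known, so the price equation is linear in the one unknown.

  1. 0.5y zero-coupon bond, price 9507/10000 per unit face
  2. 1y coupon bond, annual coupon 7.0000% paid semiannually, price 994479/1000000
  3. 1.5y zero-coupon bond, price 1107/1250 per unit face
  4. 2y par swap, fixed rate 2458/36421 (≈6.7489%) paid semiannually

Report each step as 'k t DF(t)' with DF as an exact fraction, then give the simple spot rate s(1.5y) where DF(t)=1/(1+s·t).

1 1/2 9507/10000
2 1 9287/10000
3 3/2 1107/1250
4 2 8771/10000
s(1.5y) = (1/(1107/1250) − 1)/(3/2) = 286/3321 ≈ 8.6119%

step 1 [0.5y] zero: DF = P = 9507/10000 ≈ 0.950700
step 2 [1y] bond c/2=7/200: DF=(994479/1000000 − 7/200·(0.950700))/(1+7/200) = 9287/10000 ≈ 0.928700
step 3 [1.5y] zero: DF = P = 1107/1250 ≈ 0.885600
step 4 [2y] swap r/2=1229/36421: DF=(1 − 1229/36421·(0.950700+0.928700+0.885600))/(1+1229/36421) = 8771/10000 ≈ 0.877100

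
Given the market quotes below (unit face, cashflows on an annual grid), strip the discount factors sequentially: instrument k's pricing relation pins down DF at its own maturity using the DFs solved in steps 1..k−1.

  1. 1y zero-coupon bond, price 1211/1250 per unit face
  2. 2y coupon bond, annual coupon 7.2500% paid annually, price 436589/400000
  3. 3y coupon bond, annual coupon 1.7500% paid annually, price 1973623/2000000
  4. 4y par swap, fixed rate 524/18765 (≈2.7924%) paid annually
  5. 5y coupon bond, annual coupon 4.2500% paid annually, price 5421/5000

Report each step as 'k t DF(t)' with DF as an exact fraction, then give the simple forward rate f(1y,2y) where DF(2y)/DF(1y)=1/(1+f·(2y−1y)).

1 1 1211/1250
2 2 4761/5000
3 3 1171/1250
4 4 1119/1250
5 5 887/1000
f(1y,2y) = ((1211/1250)/(4761/5000) − 1)/(1) = 83/4761 ≈ 1.7433%

step 1 [1y] zero: DF = P = 1211/1250 ≈ 0.968800
step 2 [2y] bond c/1=29/400: DF=(436589/400000 − 29/400·(0.968800))/(1+29/400) = 4761/5000 ≈ 0.952200
step 3 [3y] bond c/1=7/400: DF=(1973623/2000000 − 7/400·(0.968800+0.952200))/(1+7/400) = 1171/1250 ≈ 0.936800
step 4 [4y] swap r/1=524/18765: DF=(1 − 524/18765·(0.968800+0.952200+0.936800))/(1+524/18765) = 1119/1250 ≈ 0.895200
step 5 [5y] bond c/1=17/400: DF=(5421/5000 − 17/400·(0.968800+0.952200+0.936800+0.895200))/(1+17/400) = 887/1000 ≈ 0.887000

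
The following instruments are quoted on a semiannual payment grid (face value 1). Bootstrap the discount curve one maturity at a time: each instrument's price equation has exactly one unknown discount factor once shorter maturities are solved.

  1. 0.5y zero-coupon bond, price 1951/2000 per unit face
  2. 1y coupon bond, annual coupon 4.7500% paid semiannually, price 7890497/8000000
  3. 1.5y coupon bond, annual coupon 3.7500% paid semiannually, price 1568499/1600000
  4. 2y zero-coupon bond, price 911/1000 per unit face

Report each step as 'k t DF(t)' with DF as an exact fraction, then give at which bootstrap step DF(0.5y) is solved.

step 1 [0.5y] zero: DF = P = 1951/2000 ≈ 0.975500
step 2 [1y] bond c/2=19/800: DF=(7890497/8000000 − 19/800·(0.975500))/(1+19/800) = 588/625 ≈ 0.940800
step 3 [1.5y] bond c/2=3/160: DF=(1568499/1600000 − 3/160·(0.975500+0.940800))/(1+3/160) = 927/1000 ≈ 0.927000
step 4 [2y] zero: DF = P = 911/1000 ≈ 0.911000

1 1/2 1951/2000
2 1 588/625
3 3/2 927/1000
4 2 911/1000
DF(0.5y) is solved at step 1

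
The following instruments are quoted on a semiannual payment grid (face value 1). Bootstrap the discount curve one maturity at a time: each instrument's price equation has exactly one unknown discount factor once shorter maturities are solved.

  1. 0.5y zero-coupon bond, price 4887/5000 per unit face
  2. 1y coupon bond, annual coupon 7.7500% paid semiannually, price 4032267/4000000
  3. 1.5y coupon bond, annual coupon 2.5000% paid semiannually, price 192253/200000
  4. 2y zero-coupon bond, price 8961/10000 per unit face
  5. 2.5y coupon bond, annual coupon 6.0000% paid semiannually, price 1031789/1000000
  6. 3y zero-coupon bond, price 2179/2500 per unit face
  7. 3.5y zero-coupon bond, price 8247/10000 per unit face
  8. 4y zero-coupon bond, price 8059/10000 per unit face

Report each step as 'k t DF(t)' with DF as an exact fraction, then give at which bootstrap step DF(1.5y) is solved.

1 1/2 4887/5000
2 1 467/500
3 3/2 4629/5000
4 2 8961/10000
5 5/2 893/1000
6 3 2179/2500
7 7/2 8247/10000
8 4 8059/10000
DF(1.5y) is solved at step 3

step 1 [0.5y] zero: DF = P = 4887/5000 ≈ 0.977400
step 2 [1y] bond c/2=31/800: DF=(4032267/4000000 − 31/800·(0.977400))/(1+31/800) = 467/500 ≈ 0.934000
step 3 [1.5y] bond c/2=1/80: DF=(192253/200000 − 1/80·(0.977400+0.934000))/(1+1/80) = 4629/5000 ≈ 0.925800
step 4 [2y] zero: DF = P = 8961/10000 ≈ 0.896100
step 5 [2.5y] bond c/2=3/100: DF=(1031789/1000000 − 3/100·(0.977400+0.934000+0.925800+0.896100))/(1+3/100) = 893/1000 ≈ 0.893000
step 6 [3y] zero: DF = P = 2179/2500 ≈ 0.871600
step 7 [3.5y] zero: DF = P = 8247/10000 ≈ 0.824700
step 8 [4y] zero: DF = P = 8059/10000 ≈ 0.805900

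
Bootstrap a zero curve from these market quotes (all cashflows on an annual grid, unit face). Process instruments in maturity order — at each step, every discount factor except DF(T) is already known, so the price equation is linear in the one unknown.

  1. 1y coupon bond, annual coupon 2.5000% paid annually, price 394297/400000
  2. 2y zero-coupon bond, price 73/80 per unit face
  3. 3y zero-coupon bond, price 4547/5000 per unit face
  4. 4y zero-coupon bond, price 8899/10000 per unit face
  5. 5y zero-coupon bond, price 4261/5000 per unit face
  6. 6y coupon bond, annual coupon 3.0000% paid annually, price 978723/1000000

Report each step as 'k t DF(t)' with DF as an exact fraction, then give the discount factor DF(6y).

step 1 [1y] bond c/1=1/40: DF=(394297/400000 − 1/40·(0))/(1+1/40) = 9617/10000 ≈ 0.961700
step 2 [2y] zero: DF = P = 73/80 ≈ 0.912500
step 3 [3y] zero: DF = P = 4547/5000 ≈ 0.909400
step 4 [4y] zero: DF = P = 8899/10000 ≈ 0.889900
step 5 [5y] zero: DF = P = 4261/5000 ≈ 0.852200
step 6 [6y] bond c/1=3/100: DF=(978723/1000000 − 3/100·(0.961700+0.912500+0.909400+0.889900+0.852200))/(1+3/100) = 1023/1250 ≈ 0.818400

1 1 9617/10000
2 2 73/80
3 3 4547/5000
4 4 8899/10000
5 5 4261/5000
6 6 1023/1250
DF(6y) = 1023/1250 ≈ 0.818400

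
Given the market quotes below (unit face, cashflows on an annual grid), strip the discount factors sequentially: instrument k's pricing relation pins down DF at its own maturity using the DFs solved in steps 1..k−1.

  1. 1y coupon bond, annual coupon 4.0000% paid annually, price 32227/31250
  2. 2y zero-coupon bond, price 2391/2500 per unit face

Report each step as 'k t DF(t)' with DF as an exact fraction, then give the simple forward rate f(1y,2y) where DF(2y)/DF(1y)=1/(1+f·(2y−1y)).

1 1 2479/2500
2 2 2391/2500
f(1y,2y) = ((2479/2500)/(2391/2500) − 1)/(1) = 88/2391 ≈ 3.6805%

step 1 [1y] bond c/1=1/25: DF=(32227/31250 − 1/25·(0))/(1+1/25) = 2479/2500 ≈ 0.991600
step 2 [2y] zero: DF = P = 2391/2500 ≈ 0.956400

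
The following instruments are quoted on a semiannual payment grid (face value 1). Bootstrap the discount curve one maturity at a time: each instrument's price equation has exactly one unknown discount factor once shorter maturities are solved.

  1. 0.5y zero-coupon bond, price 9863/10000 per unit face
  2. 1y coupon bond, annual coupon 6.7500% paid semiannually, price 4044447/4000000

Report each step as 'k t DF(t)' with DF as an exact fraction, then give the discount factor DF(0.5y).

step 1 [0.5y] zero: DF = P = 9863/10000 ≈ 0.986300
step 2 [1y] bond c/2=27/800: DF=(4044447/4000000 − 27/800·(0.986300))/(1+27/800) = 9459/10000 ≈ 0.945900

1 1/2 9863/10000
2 1 9459/10000
DF(0.5y) = 9863/10000 ≈ 0.986300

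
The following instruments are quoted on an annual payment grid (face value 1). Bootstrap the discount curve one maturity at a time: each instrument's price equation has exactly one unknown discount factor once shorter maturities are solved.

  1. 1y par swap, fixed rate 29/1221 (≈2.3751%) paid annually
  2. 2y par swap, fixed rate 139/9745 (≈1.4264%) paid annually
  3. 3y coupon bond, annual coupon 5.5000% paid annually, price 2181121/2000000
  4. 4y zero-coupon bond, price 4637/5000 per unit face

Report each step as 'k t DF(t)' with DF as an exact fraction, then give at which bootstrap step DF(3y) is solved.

1 1 1221/1250
2 2 4861/5000
3 3 9321/10000
4 4 4637/5000
DF(3y) is solved at step 3

step 1 [1y] swap r/1=29/1221: DF=(1 − 29/1221·(0))/(1+29/1221) = 1221/1250 ≈ 0.976800
step 2 [2y] swap r/1=139/9745: DF=(1 − 139/9745·(0.976800))/(1+139/9745) = 4861/5000 ≈ 0.972200
step 3 [3y] bond c/1=11/200: DF=(2181121/2000000 − 11/200·(0.976800+0.972200))/(1+11/200) = 9321/10000 ≈ 0.932100
step 4 [4y] zero: DF = P = 4637/5000 ≈ 0.927400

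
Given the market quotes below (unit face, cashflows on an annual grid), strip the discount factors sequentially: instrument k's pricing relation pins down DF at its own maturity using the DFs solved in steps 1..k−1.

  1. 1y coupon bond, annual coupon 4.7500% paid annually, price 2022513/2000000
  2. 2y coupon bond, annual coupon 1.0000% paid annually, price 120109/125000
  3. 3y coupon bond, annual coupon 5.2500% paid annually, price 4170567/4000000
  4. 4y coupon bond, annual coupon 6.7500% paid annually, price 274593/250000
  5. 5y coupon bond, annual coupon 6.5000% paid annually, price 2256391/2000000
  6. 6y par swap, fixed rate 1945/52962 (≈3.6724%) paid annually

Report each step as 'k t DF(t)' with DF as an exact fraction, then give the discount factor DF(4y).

1 1 4827/5000
2 2 4709/5000
3 3 1791/2000
4 4 8517/10000
5 5 8363/10000
6 6 1611/2000
DF(4y) = 8517/10000 ≈ 0.851700

step 1 [1y] bond c/1=19/400: DF=(2022513/2000000 − 19/400·(0))/(1+19/400) = 4827/5000 ≈ 0.965400
step 2 [2y] bond c/1=1/100: DF=(120109/125000 − 1/100·(0.965400))/(1+1/100) = 4709/5000 ≈ 0.941800
step 3 [3y] bond c/1=21/400: DF=(4170567/4000000 − 21/400·(0.965400+0.941800))/(1+21/400) = 1791/2000 ≈ 0.895500
step 4 [4y] bond c/1=27/400: DF=(274593/250000 − 27/400·(0.965400+0.941800+0.895500))/(1+27/400) = 8517/10000 ≈ 0.851700
step 5 [5y] bond c/1=13/200: DF=(2256391/2000000 − 13/200·(0.965400+0.941800+0.895500+0.851700))/(1+13/200) = 8363/10000 ≈ 0.836300
step 6 [6y] swap r/1=1945/52962: DF=(1 − 1945/52962·(0.965400+0.941800+0.895500+0.851700+0.836300))/(1+1945/52962) = 1611/2000 ≈ 0.805500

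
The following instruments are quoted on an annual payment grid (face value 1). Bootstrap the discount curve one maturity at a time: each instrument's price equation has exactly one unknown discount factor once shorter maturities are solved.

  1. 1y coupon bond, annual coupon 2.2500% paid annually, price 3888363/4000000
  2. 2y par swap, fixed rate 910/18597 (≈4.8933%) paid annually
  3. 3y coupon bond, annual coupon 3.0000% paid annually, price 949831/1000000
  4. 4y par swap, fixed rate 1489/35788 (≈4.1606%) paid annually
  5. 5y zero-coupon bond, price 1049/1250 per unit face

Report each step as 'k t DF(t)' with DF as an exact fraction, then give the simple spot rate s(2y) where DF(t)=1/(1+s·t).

1 1 9507/10000
2 2 909/1000
3 3 217/250
4 4 8511/10000
5 5 1049/1250
s(2y) = (1/(909/1000) − 1)/(2) = 91/1818 ≈ 5.0055%

step 1 [1y] bond c/1=9/400: DF=(3888363/4000000 − 9/400·(0))/(1+9/400) = 9507/10000 ≈ 0.950700
step 2 [2y] swap r/1=910/18597: DF=(1 − 910/18597·(0.950700))/(1+910/18597) = 909/1000 ≈ 0.909000
step 3 [3y] bond c/1=3/100: DF=(949831/1000000 − 3/100·(0.950700+0.909000))/(1+3/100) = 217/250 ≈ 0.868000
step 4 [4y] swap r/1=1489/35788: DF=(1 − 1489/35788·(0.950700+0.909000+0.868000))/(1+1489/35788) = 8511/10000 ≈ 0.851100
step 5 [5y] zero: DF = P = 1049/1250 ≈ 0.839200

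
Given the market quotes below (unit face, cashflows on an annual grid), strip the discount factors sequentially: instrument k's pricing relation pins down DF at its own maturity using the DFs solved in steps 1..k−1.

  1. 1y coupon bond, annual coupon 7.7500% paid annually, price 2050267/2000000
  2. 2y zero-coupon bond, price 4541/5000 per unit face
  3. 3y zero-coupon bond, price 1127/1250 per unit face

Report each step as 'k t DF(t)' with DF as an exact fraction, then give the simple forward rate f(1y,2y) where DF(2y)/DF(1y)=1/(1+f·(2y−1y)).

1 1 4757/5000
2 2 4541/5000
3 3 1127/1250
f(1y,2y) = ((4757/5000)/(4541/5000) − 1)/(1) = 216/4541 ≈ 4.7567%

step 1 [1y] bond c/1=31/400: DF=(2050267/2000000 − 31/400·(0))/(1+31/400) = 4757/5000 ≈ 0.951400
step 2 [2y] zero: DF = P = 4541/5000 ≈ 0.908200
step 3 [3y] zero: DF = P = 1127/1250 ≈ 0.901600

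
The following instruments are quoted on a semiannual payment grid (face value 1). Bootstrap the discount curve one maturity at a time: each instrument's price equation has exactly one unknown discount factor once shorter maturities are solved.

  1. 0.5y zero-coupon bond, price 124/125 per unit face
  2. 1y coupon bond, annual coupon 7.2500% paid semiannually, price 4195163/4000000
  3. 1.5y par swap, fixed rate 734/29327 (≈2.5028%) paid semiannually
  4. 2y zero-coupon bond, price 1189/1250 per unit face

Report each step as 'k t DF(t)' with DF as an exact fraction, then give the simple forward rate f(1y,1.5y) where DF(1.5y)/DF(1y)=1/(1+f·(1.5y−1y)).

step 1 [0.5y] zero: DF = P = 124/125 ≈ 0.992000
step 2 [1y] bond c/2=29/800: DF=(4195163/4000000 − 29/800·(0.992000))/(1+29/800) = 4887/5000 ≈ 0.977400
step 3 [1.5y] swap r/2=367/29327: DF=(1 − 367/29327·(0.992000+0.977400))/(1+367/29327) = 9633/10000 ≈ 0.963300
step 4 [2y] zero: DF = P = 1189/1250 ≈ 0.951200

1 1/2 124/125
2 1 4887/5000
3 3/2 9633/10000
4 2 1189/1250
f(1y,1.5y) = ((4887/5000)/(9633/10000) − 1)/(1/2) = 94/3211 ≈ 2.9274%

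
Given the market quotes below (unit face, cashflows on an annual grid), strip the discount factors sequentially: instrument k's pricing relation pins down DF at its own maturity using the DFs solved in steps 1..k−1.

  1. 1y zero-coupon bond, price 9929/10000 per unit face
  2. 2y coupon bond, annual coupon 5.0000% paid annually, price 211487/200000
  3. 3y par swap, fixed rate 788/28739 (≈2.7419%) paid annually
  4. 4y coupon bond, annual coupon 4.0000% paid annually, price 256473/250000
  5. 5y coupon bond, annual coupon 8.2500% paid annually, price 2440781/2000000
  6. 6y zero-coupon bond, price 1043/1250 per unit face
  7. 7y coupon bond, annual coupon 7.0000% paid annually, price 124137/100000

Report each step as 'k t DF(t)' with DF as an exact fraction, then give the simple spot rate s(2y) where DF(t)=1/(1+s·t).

step 1 [1y] zero: DF = P = 9929/10000 ≈ 0.992900
step 2 [2y] bond c/1=1/20: DF=(211487/200000 − 1/20·(0.992900))/(1+1/20) = 4799/5000 ≈ 0.959800
step 3 [3y] swap r/1=788/28739: DF=(1 − 788/28739·(0.992900+0.959800))/(1+788/28739) = 2303/2500 ≈ 0.921200
step 4 [4y] bond c/1=1/25: DF=(256473/250000 − 1/25·(0.992900+0.959800+0.921200))/(1+1/25) = 8759/10000 ≈ 0.875900
step 5 [5y] bond c/1=33/400: DF=(2440781/2000000 − 33/400·(0.992900+0.959800+0.921200+0.875900))/(1+33/400) = 526/625 ≈ 0.841600
step 6 [6y] zero: DF = P = 1043/1250 ≈ 0.834400
step 7 [7y] bond c/1=7/100: DF=(124137/100000 − 7/100·(0.992900+0.959800+0.921200+0.875900+0.841600+0.834400))/(1+7/100) = 2013/2500 ≈ 0.805200

1 1 9929/10000
2 2 4799/5000
3 3 2303/2500
4 4 8759/10000
5 5 526/625
6 6 1043/1250
7 7 2013/2500
s(2y) = (1/(4799/5000) − 1)/(2) = 201/9598 ≈ 2.0942%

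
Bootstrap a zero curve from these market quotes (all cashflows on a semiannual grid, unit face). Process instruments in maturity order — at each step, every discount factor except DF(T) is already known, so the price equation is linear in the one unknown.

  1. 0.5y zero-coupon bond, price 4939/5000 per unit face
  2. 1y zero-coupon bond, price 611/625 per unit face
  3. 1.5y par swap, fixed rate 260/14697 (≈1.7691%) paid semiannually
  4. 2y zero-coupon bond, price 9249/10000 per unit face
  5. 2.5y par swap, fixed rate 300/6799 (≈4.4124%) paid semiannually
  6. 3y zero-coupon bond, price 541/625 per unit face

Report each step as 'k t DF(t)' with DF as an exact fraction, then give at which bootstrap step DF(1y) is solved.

step 1 [0.5y] zero: DF = P = 4939/5000 ≈ 0.987800
step 2 [1y] zero: DF = P = 611/625 ≈ 0.977600
step 3 [1.5y] swap r/2=130/14697: DF=(1 − 130/14697·(0.987800+0.977600))/(1+130/14697) = 487/500 ≈ 0.974000
step 4 [2y] zero: DF = P = 9249/10000 ≈ 0.924900
step 5 [2.5y] swap r/2=150/6799: DF=(1 − 150/6799·(0.987800+0.977600+0.974000+0.924900))/(1+150/6799) = 179/200 ≈ 0.895000
step 6 [3y] zero: DF = P = 541/625 ≈ 0.865600

1 1/2 4939/5000
2 1 611/625
3 3/2 487/500
4 2 9249/10000
5 5/2 179/200
6 3 541/625
DF(1y) is solved at step 2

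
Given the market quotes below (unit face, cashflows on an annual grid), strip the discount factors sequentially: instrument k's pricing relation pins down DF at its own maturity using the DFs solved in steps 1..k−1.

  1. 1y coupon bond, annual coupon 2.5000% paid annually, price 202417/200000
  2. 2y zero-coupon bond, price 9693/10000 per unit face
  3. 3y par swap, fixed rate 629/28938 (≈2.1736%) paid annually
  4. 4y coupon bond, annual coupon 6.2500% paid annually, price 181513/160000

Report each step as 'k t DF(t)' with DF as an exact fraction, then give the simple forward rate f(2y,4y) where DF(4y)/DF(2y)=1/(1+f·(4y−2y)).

1 1 4937/5000
2 2 9693/10000
3 3 9371/10000
4 4 359/400
f(2y,4y) = ((9693/10000)/(359/400) − 1)/(2) = 1/25 ≈ 4.0000%

step 1 [1y] bond c/1=1/40: DF=(202417/200000 − 1/40·(0))/(1+1/40) = 4937/5000 ≈ 0.987400
step 2 [2y] zero: DF = P = 9693/10000 ≈ 0.969300
step 3 [3y] swap r/1=629/28938: DF=(1 − 629/28938·(0.987400+0.969300))/(1+629/28938) = 9371/10000 ≈ 0.937100
step 4 [4y] bond c/1=1/16: DF=(181513/160000 − 1/16·(0.987400+0.969300+0.937100))/(1+1/16) = 359/400 ≈ 0.897500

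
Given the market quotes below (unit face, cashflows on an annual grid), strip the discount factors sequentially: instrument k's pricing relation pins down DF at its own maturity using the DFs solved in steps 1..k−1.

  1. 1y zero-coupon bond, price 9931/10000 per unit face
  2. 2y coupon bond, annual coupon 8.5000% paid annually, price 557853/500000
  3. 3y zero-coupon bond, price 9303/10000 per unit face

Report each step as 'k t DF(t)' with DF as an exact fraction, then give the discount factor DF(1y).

1 1 9931/10000
2 2 1901/2000
3 3 9303/10000
DF(1y) = 9931/10000 ≈ 0.993100

step 1 [1y] zero: DF = P = 9931/10000 ≈ 0.993100
step 2 [2y] bond c/1=17/200: DF=(557853/500000 − 17/200·(0.993100))/(1+17/200) = 1901/2000 ≈ 0.950500
step 3 [3y] zero: DF = P = 9303/10000 ≈ 0.930300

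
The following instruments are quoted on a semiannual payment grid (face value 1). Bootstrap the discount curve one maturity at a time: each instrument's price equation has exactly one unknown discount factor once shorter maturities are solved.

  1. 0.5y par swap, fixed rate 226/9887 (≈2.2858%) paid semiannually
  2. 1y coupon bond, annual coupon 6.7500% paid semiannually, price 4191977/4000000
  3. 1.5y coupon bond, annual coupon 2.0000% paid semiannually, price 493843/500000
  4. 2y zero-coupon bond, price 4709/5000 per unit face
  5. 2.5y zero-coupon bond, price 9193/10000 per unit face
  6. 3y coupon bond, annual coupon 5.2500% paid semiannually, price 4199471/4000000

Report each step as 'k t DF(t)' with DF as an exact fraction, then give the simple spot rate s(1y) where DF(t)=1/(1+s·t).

step 1 [0.5y] swap r/2=113/9887: DF=(1 − 113/9887·(0))/(1+113/9887) = 9887/10000 ≈ 0.988700
step 2 [1y] bond c/2=27/800: DF=(4191977/4000000 − 27/800·(0.988700))/(1+27/800) = 1963/2000 ≈ 0.981500
step 3 [1.5y] bond c/2=1/100: DF=(493843/500000 − 1/100·(0.988700+0.981500))/(1+1/100) = 599/625 ≈ 0.958400
step 4 [2y] zero: DF = P = 4709/5000 ≈ 0.941800
step 5 [2.5y] zero: DF = P = 9193/10000 ≈ 0.919300
step 6 [3y] bond c/2=21/800: DF=(4199471/4000000 − 21/800·(0.988700+0.981500+0.958400+0.941800+0.919300))/(1+21/800) = 1801/2000 ≈ 0.900500

1 1/2 9887/10000
2 1 1963/2000
3 3/2 599/625
4 2 4709/5000
5 5/2 9193/10000
6 3 1801/2000
s(1y) = (1/(1963/2000) − 1)/(1) = 37/1963 ≈ 1.8849%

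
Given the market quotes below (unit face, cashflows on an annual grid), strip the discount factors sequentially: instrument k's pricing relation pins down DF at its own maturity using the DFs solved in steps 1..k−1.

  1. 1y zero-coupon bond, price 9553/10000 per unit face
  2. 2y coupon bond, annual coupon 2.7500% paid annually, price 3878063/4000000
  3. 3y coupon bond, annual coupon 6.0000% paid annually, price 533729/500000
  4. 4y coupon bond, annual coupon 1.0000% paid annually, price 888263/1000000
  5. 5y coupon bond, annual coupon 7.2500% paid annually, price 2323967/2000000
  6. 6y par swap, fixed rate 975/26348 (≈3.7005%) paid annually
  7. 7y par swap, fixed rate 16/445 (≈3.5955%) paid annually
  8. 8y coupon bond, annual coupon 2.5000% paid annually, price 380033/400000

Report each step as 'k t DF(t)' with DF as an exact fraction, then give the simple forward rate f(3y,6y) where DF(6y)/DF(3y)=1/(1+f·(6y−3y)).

step 1 [1y] zero: DF = P = 9553/10000 ≈ 0.955300
step 2 [2y] bond c/1=11/400: DF=(3878063/4000000 − 11/400·(0.955300))/(1+11/400) = 459/500 ≈ 0.918000
step 3 [3y] bond c/1=3/50: DF=(533729/500000 − 3/50·(0.955300+0.918000))/(1+3/50) = 901/1000 ≈ 0.901000
step 4 [4y] bond c/1=1/100: DF=(888263/1000000 − 1/100·(0.955300+0.918000+0.901000))/(1+1/100) = 213/250 ≈ 0.852000
step 5 [5y] bond c/1=29/400: DF=(2323967/2000000 − 29/400·(0.955300+0.918000+0.901000+0.852000))/(1+29/400) = 8383/10000 ≈ 0.838300
step 6 [6y] swap r/1=975/26348: DF=(1 − 975/26348·(0.955300+0.918000+0.901000+0.852000+0.838300))/(1+975/26348) = 161/200 ≈ 0.805000
step 7 [7y] swap r/1=16/445: DF=(1 − 16/445·(0.955300+0.918000+0.901000+0.852000+0.838300+0.805000))/(1+16/445) = 489/625 ≈ 0.782400
step 8 [8y] bond c/1=1/40: DF=(380033/400000 − 1/40·(0.955300+0.918000+0.901000+0.852000+0.838300+0.805000+0.782400))/(1+1/40) = 7793/10000 ≈ 0.779300

1 1 9553/10000
2 2 459/500
3 3 901/1000
4 4 213/250
5 5 8383/10000
6 6 161/200
7 7 489/625
8 8 7793/10000
f(3y,6y) = ((901/1000)/(161/200) − 1)/(3) = 32/805 ≈ 3.9752%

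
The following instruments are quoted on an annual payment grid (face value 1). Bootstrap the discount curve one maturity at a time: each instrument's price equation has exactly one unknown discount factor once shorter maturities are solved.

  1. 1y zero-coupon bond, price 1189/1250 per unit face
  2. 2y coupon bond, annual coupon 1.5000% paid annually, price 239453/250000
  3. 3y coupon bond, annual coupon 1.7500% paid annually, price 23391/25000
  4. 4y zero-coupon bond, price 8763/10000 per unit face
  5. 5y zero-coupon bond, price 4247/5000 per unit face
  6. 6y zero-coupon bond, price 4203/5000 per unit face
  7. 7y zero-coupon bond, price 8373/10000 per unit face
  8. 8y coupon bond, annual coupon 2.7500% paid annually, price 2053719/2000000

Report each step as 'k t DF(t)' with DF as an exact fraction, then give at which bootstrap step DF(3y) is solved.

1 1 1189/1250
2 2 581/625
3 3 1109/1250
4 4 8763/10000
5 5 4247/5000
6 6 4203/5000
7 7 8373/10000
8 8 4171/5000
DF(3y) is solved at step 3

step 1 [1y] zero: DF = P = 1189/1250 ≈ 0.951200
step 2 [2y] bond c/1=3/200: DF=(239453/250000 − 3/200·(0.951200))/(1+3/200) = 581/625 ≈ 0.929600
step 3 [3y] bond c/1=7/400: DF=(23391/25000 − 7/400·(0.951200+0.929600))/(1+7/400) = 1109/1250 ≈ 0.887200
step 4 [4y] zero: DF = P = 8763/10000 ≈ 0.876300
step 5 [5y] zero: DF = P = 4247/5000 ≈ 0.849400
step 6 [6y] zero: DF = P = 4203/5000 ≈ 0.840600
step 7 [7y] zero: DF = P = 8373/10000 ≈ 0.837300
step 8 [8y] bond c/1=11/400: DF=(2053719/2000000 − 11/400·(0.951200+0.929600+0.887200+0.876300+0.849400+0.840600+0.837300))/(1+11/400) = 4171/5000 ≈ 0.834200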